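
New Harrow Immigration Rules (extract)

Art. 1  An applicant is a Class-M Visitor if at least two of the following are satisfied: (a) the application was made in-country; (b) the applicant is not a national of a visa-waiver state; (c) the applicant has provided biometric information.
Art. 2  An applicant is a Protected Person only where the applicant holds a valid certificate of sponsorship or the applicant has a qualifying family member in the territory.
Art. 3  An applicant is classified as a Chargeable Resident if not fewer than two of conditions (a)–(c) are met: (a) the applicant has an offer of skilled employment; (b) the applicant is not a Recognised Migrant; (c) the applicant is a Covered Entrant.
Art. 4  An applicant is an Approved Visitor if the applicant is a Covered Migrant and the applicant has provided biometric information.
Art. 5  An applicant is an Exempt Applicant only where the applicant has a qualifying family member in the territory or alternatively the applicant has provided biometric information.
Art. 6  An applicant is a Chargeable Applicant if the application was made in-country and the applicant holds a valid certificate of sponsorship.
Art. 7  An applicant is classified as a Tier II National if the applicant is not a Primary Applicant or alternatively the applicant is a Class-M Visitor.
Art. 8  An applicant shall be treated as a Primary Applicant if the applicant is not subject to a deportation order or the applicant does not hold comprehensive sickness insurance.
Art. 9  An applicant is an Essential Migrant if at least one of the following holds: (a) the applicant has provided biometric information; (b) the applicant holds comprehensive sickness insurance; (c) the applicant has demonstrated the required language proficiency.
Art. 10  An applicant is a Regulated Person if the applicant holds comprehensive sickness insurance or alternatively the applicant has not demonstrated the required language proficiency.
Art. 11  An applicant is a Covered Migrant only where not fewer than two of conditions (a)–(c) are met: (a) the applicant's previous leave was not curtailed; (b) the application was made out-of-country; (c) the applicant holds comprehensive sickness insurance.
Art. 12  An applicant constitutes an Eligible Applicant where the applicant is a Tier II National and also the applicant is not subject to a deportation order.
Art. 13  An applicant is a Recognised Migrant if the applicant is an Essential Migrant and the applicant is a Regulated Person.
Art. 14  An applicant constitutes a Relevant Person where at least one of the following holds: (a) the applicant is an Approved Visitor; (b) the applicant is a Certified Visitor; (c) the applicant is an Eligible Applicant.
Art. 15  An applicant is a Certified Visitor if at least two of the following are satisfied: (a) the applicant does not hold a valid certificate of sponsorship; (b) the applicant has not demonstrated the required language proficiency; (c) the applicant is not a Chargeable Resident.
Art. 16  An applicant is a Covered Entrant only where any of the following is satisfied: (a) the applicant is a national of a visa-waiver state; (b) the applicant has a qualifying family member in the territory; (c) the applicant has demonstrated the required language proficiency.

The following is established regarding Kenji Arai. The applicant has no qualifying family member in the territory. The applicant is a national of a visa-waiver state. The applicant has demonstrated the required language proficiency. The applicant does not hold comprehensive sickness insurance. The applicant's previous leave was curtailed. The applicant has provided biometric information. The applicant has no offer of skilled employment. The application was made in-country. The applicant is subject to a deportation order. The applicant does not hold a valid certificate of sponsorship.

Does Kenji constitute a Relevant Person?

Under article 11: the applicant's previous leave was not curtailed? no; the application was made out-of-country? no; the applicant holds comprehensive sickness insurance? no — 0 of 3 hold (need ≥2) → not satisfied.
Under article 4: Covered Migrant (article 11)? no; and the applicant has provided biometric information? yes. So the applicant is not an Approved Visitor.
Under article 9: the applicant has provided biometric information? yes; or the applicant holds comprehensive sickness insurance? no; or the applicant has demonstrated the required language proficiency? yes. So the applicant is an Essential Migrant.
Under article 10: the applicant holds comprehensive sickness insurance? no; or the applicant has not demonstrated the required language proficiency? no. So the applicant is not a Regulated Person.
Under article 13: Essential Migrant (article 9)? yes; and Regulated Person (article 10)? no. So the applicant is not a Recognised Migrant.
Under article 16: the applicant is a national of a visa-waiver state? yes; or the applicant has a qualifying family member in the territory? no; or the applicant has demonstrated the required language proficiency? yes. So the applicant is a Covered Entrant.
Under article 3: the applicant has an offer of skilled employment? no; not a Recognised Migrant (article 13)? yes; Covered Entrant (article 16)? yes — 2 of 3 hold (need ≥2) → satisfied.
Under article 15: the applicant does not hold a valid certificate of sponsorship? yes; the applicant has not demonstrated the required language proficiency? no; not a Chargeable Resident (article 3)? no — 1 of 3 hold (need ≥2) → not satisfied.
Under article 8: the applicant is not subject to a deportation order? no; or the applicant does not hold comprehensive sickness insurance? yes. So the applicant is a Primary Applicant.
Under article 1: the application was made in-country? yes; the applicant is not a national of a visa-waiver state? no; the applicant has provided biometric information? yes — 2 of 3 hold (need ≥2) → satisfied.
Under article 7: not a Primary Applicant (article 8)? no; or Class-M Visitor (article 1)? yes. So the applicant is a Tier II National.
Under article 12: Tier II National (article 7)? yes; and the applicant is not subject to a deportation order? no. So the applicant is not an Eligible Applicant.
Under article 14: Approved Visitor (article 4)? no; or Certified Visitor (article 15)? no; or Eligible Applicant (article 12)? no. So the applicant is not a Relevant Person.

No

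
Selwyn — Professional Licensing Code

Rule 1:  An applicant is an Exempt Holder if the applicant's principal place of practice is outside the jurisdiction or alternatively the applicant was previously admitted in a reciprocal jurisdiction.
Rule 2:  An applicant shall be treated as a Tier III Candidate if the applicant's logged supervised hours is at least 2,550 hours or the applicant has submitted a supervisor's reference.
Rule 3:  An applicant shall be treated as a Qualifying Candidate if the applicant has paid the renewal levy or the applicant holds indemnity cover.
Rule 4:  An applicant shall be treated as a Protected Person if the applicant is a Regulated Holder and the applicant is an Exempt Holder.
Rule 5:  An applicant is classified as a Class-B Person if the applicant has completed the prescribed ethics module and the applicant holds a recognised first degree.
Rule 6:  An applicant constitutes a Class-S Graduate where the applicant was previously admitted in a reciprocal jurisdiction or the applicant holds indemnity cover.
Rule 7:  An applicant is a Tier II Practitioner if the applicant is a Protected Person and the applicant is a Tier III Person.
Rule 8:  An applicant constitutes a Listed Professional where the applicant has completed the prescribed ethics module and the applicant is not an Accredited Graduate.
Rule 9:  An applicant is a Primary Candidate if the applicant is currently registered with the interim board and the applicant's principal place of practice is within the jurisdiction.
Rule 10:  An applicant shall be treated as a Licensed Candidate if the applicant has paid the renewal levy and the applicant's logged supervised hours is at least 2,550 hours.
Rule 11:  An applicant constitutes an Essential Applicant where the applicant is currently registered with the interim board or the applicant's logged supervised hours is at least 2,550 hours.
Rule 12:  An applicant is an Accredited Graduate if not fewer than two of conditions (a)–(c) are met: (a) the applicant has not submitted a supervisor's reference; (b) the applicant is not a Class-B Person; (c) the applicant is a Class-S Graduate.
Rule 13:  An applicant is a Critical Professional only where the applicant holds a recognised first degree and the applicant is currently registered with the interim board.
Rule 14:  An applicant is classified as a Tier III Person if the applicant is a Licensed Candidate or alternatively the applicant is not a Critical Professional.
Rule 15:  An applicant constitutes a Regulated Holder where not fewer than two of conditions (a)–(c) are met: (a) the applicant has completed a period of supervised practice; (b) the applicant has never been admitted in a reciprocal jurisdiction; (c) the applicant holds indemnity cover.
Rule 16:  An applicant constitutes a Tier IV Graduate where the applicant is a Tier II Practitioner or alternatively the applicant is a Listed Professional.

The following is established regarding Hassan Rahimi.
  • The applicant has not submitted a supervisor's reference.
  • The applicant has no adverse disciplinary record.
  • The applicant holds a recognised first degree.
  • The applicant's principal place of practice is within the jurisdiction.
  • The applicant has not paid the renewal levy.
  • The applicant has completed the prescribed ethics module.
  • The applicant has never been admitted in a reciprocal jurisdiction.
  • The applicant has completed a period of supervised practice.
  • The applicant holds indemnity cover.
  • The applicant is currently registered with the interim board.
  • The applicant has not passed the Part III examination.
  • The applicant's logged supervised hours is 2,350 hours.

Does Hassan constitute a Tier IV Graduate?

No

Under rule 15: the applicant has completed a period of supervised practice? yes; the applicant has never been admitted in a reciprocal jurisdiction? yes; the applicant holds indemnity cover? yes — 3 of 3 hold (need ≥2) → satisfied.
Under rule 1: the applicant's principal place of practice is outside the jurisdiction? no; or the applicant was previously admitted in a reciprocal jurisdiction? no. So the applicant is not an Exempt Holder.
Under rule 4: Regulated Holder (rule 15)? yes; and Exempt Holder (rule 1)? no. So the applicant is not a Protected Person.
Under rule 10: the applicant has paid the renewal levy? no; and applicant's logged supervised hours: 2,350 hours ≥ 2,550 hours? no. So the applicant is not a Licensed Candidate.
Under rule 13: the applicant holds a recognised first degree? yes; and the applicant is currently registered with the interim board? yes. So the applicant is a Critical Professional.
Under rule 14: Licensed Candidate (rule 10)? no; or not a Critical Professional (rule 13)? no. So the applicant is not a Tier III Person.
Under rule 7: Protected Person (rule 4)? no; and Tier III Person (rule 14)? no. So the applicant is not a Tier II Practitioner.
Under rule 5: the applicant has completed the prescribed ethics module? yes; and the applicant holds a recognised first degree? yes. So the applicant is a Class-B Person.
Under rule 6: the applicant was previously admitted in a reciprocal jurisdiction? no; or the applicant holds indemnity cover? yes. So the applicant is a Class-S Graduate.
Under rule 12: the applicant has not submitted a supervisor's reference? yes; not a Class-B Person (rule 5)? no; Class-S Graduate (rule 6)? yes — 2 of 3 hold (need ≥2) → satisfied.
Under rule 8: the applicant has completed the prescribed ethics module? yes; and not an Accredited Graduate (rule 12)? no. So the applicant is not a Listed Professional.
Under rule 16: Tier II Practitioner (rule 7)? no; or Listed Professional (rule 8)? no. So the applicant is not a Tier IV Graduate.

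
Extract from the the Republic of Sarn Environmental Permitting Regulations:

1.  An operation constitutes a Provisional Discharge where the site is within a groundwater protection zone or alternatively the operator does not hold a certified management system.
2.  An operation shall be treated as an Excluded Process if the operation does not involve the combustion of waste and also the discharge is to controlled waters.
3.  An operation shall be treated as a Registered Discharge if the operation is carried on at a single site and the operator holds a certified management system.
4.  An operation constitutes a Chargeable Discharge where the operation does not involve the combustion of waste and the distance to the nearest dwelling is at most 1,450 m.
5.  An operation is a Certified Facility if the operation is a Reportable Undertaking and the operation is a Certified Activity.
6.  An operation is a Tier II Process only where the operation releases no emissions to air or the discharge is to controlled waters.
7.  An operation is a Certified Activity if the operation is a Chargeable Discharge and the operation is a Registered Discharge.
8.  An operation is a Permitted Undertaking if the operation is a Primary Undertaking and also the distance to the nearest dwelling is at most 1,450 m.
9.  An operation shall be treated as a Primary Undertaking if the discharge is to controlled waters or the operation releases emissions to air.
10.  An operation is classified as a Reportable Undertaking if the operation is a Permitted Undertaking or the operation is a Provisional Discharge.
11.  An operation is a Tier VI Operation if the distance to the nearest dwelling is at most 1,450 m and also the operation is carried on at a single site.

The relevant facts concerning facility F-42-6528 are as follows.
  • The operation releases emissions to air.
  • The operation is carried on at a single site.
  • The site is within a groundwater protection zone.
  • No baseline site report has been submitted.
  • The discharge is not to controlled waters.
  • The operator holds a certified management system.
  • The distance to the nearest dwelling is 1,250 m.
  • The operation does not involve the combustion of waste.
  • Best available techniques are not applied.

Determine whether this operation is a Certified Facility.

Yes

paragraph 9 — Primary Undertaking: [the discharge is to controlled waters? no] OR [the operation releases emissions to air? yes] → satisfied.
paragraph 8 — Permitted Undertaking: [Primary Undertaking (paragraph 9)? yes] AND [distance to the nearest dwelling: 1,250 m ≤ 1,450 m? yes] → satisfied.
paragraph 1 — Provisional Discharge: [the site is within a groundwater protection zone? yes] OR [the operator does not hold a certified management system? no] → satisfied.
paragraph 10 — Reportable Undertaking: [Permitted Undertaking (paragraph 8)? yes] OR [Provisional Discharge (paragraph 1)? yes] → satisfied.
paragraph 4 — Chargeable Discharge: [the operation does not involve the combustion of waste? yes] AND [distance to the nearest dwelling: 1,250 m ≤ 1,450 m? yes] → satisfied.
paragraph 3 — Registered Discharge: [the operation is carried on at a single site? yes] AND [the operator holds a certified management system? yes] → satisfied.
paragraph 7 — Certified Activity: [Chargeable Discharge (paragraph 4)? yes] AND [Registered Discharge (paragraph 3)? yes] → satisfied.
paragraph 5 — Certified Facility: [Reportable Undertaking (paragraph 10)? yes] AND [Certified Activity (paragraph 7)? yes] → satisfied.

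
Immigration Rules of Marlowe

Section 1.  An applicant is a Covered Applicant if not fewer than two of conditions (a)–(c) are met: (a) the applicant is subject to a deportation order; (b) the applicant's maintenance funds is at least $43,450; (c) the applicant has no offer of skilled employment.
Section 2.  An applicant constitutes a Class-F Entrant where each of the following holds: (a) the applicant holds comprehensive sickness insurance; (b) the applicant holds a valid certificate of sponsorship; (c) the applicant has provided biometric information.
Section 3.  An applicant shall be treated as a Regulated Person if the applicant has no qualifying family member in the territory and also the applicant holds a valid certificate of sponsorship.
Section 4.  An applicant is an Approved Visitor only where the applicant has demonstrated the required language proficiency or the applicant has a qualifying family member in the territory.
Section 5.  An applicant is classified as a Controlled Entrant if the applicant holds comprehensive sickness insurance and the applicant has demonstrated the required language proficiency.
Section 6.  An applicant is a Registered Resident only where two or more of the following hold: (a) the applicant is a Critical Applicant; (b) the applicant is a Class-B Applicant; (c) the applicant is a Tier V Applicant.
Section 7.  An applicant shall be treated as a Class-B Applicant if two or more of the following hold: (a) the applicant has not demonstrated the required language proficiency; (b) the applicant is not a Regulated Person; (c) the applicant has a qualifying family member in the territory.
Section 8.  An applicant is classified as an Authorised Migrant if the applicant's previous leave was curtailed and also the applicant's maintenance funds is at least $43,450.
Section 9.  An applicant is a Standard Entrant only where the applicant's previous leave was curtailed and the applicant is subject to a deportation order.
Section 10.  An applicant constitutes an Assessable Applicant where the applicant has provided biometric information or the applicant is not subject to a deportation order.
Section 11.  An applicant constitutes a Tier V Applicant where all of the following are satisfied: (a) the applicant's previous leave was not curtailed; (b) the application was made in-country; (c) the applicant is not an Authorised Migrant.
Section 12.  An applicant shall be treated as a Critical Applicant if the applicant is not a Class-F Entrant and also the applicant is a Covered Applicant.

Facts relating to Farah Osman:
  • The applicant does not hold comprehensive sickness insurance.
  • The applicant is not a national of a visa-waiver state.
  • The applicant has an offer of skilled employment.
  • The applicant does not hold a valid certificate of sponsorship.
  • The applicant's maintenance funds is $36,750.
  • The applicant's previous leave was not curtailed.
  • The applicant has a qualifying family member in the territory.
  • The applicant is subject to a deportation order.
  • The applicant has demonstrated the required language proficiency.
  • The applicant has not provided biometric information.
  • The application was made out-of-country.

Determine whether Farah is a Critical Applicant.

Under section 2: the applicant holds comprehensive sickness insurance? no; and the applicant holds a valid certificate of sponsorship? no; and the applicant has provided biometric information? no. So the applicant is not a Class-F Entrant.
Under section 1: the applicant is subject to a deportation order? yes; applicant's maintenance funds: $36,750 ≥ $43,450? no; the applicant has no offer of skilled employment? no — 1 of 3 hold (need ≥2) → not satisfied.
Under section 12: not a Class-F Entrant (section 2)? yes; and Covered Applicant (section 1)? no. So the applicant is not a Critical Applicant.

No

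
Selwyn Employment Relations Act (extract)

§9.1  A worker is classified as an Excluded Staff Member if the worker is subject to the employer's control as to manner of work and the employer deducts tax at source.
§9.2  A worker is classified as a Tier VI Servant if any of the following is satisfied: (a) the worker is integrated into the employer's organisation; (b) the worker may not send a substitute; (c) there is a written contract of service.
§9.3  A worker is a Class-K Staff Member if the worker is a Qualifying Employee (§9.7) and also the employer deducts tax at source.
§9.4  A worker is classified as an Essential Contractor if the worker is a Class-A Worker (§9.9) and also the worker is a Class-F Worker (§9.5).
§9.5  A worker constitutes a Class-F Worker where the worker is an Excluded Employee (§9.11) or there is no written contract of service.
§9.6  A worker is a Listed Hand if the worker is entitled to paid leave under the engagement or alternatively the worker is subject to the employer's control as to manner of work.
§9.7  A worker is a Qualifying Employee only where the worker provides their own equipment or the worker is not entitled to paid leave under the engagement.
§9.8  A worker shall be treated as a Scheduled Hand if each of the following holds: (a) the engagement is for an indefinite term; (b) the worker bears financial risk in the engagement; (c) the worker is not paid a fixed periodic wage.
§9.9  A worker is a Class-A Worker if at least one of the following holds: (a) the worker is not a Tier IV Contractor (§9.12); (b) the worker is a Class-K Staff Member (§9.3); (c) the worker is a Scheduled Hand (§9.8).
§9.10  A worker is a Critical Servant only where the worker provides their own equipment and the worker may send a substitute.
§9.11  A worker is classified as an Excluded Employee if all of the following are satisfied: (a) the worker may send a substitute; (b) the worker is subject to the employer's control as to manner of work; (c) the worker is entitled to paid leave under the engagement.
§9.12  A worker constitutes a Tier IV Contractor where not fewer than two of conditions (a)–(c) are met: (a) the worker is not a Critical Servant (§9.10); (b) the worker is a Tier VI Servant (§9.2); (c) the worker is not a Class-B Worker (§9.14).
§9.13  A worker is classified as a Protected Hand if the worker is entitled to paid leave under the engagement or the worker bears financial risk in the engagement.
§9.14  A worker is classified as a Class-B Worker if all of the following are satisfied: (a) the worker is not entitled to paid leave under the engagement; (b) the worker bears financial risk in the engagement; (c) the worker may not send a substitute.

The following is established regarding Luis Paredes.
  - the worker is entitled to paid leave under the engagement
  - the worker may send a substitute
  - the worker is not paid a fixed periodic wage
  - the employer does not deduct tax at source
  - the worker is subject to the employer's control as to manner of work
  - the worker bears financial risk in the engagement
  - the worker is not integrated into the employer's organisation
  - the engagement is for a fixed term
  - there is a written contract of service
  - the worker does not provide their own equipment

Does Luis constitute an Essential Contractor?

§9.10 — Critical Servant: [the worker provides their own equipment? no] AND [the worker may send a substitute? yes] → not satisfied.
§9.2 — Tier VI Servant: [the worker is integrated into the employer's organisation? no] OR [the worker may not send a substitute? no] OR [there is a written contract of service? yes] → satisfied.
§9.14 — Class-B Worker: [the worker is not entitled to paid leave under the engagement? no] AND [the worker bears financial risk in the engagement? yes] AND [the worker may not send a substitute? no] → not satisfied.
§9.12 — Tier IV Contractor: not a Critical Servant (§9.10)? yes; Tier VI Servant (§9.2)? yes; not a Class-B Worker (§9.14)? yes — 3 of 3 hold (need ≥2) → satisfied.
§9.7 — Qualifying Employee: [the worker provides their own equipment? no] OR [the worker is not entitled to paid leave under the engagement? no] → not satisfied.
§9.3 — Class-K Staff Member: [Qualifying Employee (§9.7)? no] AND [the employer deducts tax at source? no] → not satisfied.
§9.8 — Scheduled Hand: [the engagement is for an indefinite term? no] AND [the worker bears financial risk in the engagement? yes] AND [the worker is not paid a fixed periodic wage? yes] → not satisfied.
§9.9 — Class-A Worker: [not a Tier IV Contractor (§9.12)? no] OR [Class-K Staff Member (§9.3)? no] OR [Scheduled Hand (§9.8)? no] → not satisfied.
§9.11 — Excluded Employee: [the worker may send a substitute? yes] AND [the worker is subject to the employer's control as to manner of work? yes] AND [the worker is entitled to paid leave under the engagement? yes] → satisfied.
§9.5 — Class-F Worker: [Excluded Employee (§9.11)? yes] OR [there is no written contract of service? no] → satisfied.
§9.4 — Essential Contractor: [Class-A Worker (§9.9)? no] AND [Class-F Worker (§9.5)? yes] → not satisfied.

No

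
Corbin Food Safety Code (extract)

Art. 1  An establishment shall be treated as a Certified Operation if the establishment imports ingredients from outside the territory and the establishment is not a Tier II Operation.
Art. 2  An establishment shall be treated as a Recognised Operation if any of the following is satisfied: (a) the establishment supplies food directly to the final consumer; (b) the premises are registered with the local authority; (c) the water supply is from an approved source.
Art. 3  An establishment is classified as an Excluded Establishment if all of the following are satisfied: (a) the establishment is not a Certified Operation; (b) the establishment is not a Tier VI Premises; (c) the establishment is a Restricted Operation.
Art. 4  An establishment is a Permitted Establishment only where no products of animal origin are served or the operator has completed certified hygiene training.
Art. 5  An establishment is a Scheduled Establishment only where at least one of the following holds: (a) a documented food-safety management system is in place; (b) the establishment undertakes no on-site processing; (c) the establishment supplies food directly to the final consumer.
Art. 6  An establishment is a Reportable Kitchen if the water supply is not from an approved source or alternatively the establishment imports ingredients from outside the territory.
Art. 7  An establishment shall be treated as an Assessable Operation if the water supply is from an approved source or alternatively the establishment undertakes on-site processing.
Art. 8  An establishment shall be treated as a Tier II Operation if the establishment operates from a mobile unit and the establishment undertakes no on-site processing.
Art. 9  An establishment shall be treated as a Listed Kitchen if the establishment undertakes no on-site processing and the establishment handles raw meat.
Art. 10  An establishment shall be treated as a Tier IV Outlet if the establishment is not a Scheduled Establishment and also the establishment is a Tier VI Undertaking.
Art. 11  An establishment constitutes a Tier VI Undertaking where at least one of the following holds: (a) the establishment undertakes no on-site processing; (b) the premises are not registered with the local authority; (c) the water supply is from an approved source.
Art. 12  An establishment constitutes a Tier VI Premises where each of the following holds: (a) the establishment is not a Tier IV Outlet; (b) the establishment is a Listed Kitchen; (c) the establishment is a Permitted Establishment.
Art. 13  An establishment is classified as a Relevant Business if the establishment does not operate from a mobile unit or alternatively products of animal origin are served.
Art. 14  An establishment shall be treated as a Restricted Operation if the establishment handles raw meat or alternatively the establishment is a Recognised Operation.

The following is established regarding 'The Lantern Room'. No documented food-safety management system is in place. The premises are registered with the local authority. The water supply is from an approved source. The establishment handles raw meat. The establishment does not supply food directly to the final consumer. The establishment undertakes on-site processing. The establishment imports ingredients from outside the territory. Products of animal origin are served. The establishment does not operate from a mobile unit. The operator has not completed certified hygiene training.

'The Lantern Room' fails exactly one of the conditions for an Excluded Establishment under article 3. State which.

Certified Operation

article 8 — Tier II Operation: [the establishment operates from a mobile unit? no] AND [the establishment undertakes no on-site processing? no] → not satisfied.
article 1 — Certified Operation: [the establishment imports ingredients from outside the territory? yes] AND [not a Tier II Operation (article 8)? yes] → satisfied.
article 5 — Scheduled Establishment: [a documented food-safety management system is in place? no] OR [the establishment undertakes no on-site processing? no] OR [the establishment supplies food directly to the final consumer? no] → not satisfied.
article 11 — Tier VI Undertaking: [the establishment undertakes no on-site processing? no] OR [the premises are not registered with the local authority? no] OR [the water supply is from an approved source? yes] → satisfied.
article 10 — Tier IV Outlet: [not a Scheduled Establishment (article 5)? yes] AND [Tier VI Undertaking (article 11)? yes] → satisfied.
article 9 — Listed Kitchen: [the establishment undertakes no on-site processing? no] AND [the establishment handles raw meat? yes] → not satisfied.
article 4 — Permitted Establishment: [no products of animal origin are served? no] OR [the operator has completed certified hygiene training? no] → not satisfied.
article 12 — Tier VI Premises: [not a Tier IV Outlet (article 10)? no] AND [Listed Kitchen (article 9)? no] AND [Permitted Establishment (article 4)? no] → not satisfied.
article 2 — Recognised Operation: [the establishment supplies food directly to the final consumer? no] OR [the premises are registered with the local authority? yes] OR [the water supply is from an approved source? yes] → satisfied.
article 14 — Restricted Operation: [the establishment handles raw meat? yes] OR [Recognised Operation (article 2)? yes] → satisfied.
article 3 — Excluded Establishment: [not a Certified Operation (article 1)? no] AND [not a Tier VI Premises (article 12)? yes] AND [Restricted Operation (article 14)? yes] → not satisfied.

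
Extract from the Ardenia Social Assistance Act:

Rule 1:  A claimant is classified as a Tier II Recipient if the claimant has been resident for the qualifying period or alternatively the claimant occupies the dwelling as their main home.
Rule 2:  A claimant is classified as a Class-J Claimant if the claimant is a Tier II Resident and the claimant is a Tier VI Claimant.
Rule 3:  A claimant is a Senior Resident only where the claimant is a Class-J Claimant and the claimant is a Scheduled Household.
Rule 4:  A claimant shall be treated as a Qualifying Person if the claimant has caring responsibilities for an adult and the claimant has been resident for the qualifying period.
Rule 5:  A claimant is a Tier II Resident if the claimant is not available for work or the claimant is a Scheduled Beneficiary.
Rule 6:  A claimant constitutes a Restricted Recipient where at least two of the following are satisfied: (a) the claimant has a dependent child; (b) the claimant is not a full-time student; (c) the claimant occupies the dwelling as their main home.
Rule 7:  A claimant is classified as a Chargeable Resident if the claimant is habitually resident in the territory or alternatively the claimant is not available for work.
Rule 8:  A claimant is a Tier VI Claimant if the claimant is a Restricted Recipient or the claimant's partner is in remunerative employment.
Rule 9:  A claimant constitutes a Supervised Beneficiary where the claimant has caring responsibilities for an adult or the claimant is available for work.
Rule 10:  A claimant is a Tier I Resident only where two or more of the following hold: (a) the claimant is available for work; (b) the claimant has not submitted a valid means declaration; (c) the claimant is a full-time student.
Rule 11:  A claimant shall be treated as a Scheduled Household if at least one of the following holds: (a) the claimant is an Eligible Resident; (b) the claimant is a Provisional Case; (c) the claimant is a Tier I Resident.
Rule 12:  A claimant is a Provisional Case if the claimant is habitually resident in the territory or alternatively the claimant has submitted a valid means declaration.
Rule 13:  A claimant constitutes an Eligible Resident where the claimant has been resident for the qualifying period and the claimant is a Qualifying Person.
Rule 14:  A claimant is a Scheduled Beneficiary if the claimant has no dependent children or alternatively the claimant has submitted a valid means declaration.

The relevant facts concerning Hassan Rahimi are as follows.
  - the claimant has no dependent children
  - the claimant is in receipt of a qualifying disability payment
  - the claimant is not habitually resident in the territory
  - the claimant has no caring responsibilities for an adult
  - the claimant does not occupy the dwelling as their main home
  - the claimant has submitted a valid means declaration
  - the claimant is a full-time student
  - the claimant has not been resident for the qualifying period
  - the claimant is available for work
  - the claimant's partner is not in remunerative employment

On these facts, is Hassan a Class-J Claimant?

Under rule 14: the claimant has no dependent children? yes; or the claimant has submitted a valid means declaration? yes. So the claimant is a Scheduled Beneficiary.
Under rule 5: the claimant is not available for work? no; or Scheduled Beneficiary (rule 14)? yes. So the claimant is a Tier II Resident.
Under rule 6: the claimant has a dependent child? no; the claimant is not a full-time student? no; the claimant occupies the dwelling as their main home? no — 0 of 3 hold (need ≥2) → not satisfied.
Under rule 8: Restricted Recipient (rule 6)? no; or the claimant's partner is in remunerative employment? no. So the claimant is not a Tier VI Claimant.
Under rule 2: Tier II Resident (rule 5)? yes; and Tier VI Claimant (rule 8)? no. So the claimant is not a Class-J Claimant.

No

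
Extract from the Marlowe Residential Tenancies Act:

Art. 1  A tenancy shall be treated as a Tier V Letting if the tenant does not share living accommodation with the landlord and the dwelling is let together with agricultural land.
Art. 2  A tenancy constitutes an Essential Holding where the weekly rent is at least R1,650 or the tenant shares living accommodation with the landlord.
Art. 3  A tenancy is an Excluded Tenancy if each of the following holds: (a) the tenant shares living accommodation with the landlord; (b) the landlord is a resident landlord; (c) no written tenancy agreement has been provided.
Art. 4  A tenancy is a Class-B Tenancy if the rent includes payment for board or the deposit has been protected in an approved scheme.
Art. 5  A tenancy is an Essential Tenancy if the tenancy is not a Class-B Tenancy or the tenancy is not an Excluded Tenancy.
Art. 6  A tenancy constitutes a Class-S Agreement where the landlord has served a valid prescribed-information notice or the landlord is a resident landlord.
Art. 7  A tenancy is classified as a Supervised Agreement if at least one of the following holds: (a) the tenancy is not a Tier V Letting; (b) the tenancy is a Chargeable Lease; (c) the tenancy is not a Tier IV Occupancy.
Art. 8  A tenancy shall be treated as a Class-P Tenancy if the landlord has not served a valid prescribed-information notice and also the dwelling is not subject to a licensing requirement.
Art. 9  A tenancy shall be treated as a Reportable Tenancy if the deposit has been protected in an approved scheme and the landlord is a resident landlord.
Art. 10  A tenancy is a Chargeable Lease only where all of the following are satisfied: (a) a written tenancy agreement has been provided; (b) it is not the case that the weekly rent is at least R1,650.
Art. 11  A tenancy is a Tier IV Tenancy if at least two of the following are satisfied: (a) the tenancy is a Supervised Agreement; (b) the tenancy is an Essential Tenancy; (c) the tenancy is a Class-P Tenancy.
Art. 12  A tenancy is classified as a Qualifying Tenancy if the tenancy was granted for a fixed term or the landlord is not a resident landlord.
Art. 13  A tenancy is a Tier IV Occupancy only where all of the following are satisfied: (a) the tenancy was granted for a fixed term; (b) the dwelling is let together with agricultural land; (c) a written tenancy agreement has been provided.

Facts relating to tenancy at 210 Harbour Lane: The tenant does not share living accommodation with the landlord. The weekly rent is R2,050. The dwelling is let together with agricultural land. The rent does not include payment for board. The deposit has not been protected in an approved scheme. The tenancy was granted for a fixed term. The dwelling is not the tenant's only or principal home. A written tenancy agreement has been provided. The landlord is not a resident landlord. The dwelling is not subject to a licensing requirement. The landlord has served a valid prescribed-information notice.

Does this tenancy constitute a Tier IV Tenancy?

article 1 — Tier V Letting: [the tenant does not share living accommodation with the landlord? yes] AND [the dwelling is let together with agricultural land? yes] → satisfied.
article 10 — Chargeable Lease: [a written tenancy agreement has been provided? yes] AND [weekly rent: R2,050 ≥ R1,650? yes, so negated condition no] → not satisfied.
article 13 — Tier IV Occupancy: [the tenancy was granted for a fixed term? yes] AND [the dwelling is let together with agricultural land? yes] AND [a written tenancy agreement has been provided? yes] → satisfied.
article 7 — Supervised Agreement: [not a Tier V Letting (article 1)? no] OR [Chargeable Lease (article 10)? no] OR [not a Tier IV Occupancy (article 13)? no] → not satisfied.
article 4 — Class-B Tenancy: [the rent includes payment for board? no] OR [the deposit has been protected in an approved scheme? no] → not satisfied.
article 3 — Excluded Tenancy: [the tenant shares living accommodation with the landlord? no] AND [the landlord is a resident landlord? no] AND [no written tenancy agreement has been provided? no] → not satisfied.
article 5 — Essential Tenancy: [not a Class-B Tenancy (article 4)? yes] OR [not an Excluded Tenancy (article 3)? yes] → satisfied.
article 8 — Class-P Tenancy: [the landlord has not served a valid prescribed-information notice? no] AND [the dwelling is not subject to a licensing requirement? yes] → not satisfied.
article 11 — Tier IV Tenancy: Supervised Agreement (article 7)? no; Essential Tenancy (article 5)? yes; Class-P Tenancy (article 8)? no — 1 of 3 hold (need ≥2) → not satisfied.

No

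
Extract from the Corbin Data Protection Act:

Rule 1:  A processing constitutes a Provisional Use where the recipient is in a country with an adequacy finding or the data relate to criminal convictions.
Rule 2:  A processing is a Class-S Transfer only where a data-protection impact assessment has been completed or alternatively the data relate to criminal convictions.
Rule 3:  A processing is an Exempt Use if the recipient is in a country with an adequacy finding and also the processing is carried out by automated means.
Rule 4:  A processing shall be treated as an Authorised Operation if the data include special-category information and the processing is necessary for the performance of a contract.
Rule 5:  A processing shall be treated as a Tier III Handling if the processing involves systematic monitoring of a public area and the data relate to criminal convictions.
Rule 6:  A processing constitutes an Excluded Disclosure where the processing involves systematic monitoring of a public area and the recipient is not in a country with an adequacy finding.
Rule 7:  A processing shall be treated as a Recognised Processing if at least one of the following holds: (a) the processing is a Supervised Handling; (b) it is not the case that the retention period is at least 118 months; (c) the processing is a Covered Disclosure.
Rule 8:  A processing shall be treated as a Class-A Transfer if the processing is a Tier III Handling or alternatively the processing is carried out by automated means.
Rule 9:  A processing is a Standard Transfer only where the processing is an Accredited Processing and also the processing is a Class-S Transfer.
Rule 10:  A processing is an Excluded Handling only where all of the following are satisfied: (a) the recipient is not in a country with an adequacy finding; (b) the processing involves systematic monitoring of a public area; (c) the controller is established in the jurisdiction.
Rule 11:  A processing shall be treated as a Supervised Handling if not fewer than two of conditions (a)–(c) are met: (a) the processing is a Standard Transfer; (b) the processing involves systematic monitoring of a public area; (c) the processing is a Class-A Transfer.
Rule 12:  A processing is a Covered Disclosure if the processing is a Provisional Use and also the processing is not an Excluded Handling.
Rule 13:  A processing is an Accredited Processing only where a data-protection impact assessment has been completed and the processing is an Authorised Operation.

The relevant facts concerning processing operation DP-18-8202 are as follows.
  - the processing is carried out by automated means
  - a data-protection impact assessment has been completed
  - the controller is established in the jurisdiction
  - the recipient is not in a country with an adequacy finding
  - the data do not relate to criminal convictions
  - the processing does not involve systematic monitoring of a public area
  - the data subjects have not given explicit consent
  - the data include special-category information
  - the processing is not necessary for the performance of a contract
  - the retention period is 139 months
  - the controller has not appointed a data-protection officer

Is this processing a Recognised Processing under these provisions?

No

rule 4 — Authorised Operation: [the data include special-category information? yes] AND [the processing is necessary for the performance of a contract? no] → not satisfied.
rule 13 — Accredited Processing: [a data-protection impact assessment has been completed? yes] AND [Authorised Operation (rule 4)? no] → not satisfied.
rule 2 — Class-S Transfer: [a data-protection impact assessment has been completed? yes] OR [the data relate to criminal convictions? no] → satisfied.
rule 9 — Standard Transfer: [Accredited Processing (rule 13)? no] AND [Class-S Transfer (rule 2)? yes] → not satisfied.
rule 5 — Tier III Handling: [the processing involves systematic monitoring of a public area? no] AND [the data relate to criminal convictions? no] → not satisfied.
rule 8 — Class-A Transfer: [Tier III Handling (rule 5)? no] OR [the processing is carried out by automated means? yes] → satisfied.
rule 11 — Supervised Handling: Standard Transfer (rule 9)? no; the processing involves systematic monitoring of a public area? no; Class-A Transfer (rule 8)? yes — 1 of 3 hold (need ≥2) → not satisfied.
rule 1 — Provisional Use: [the recipient is in a country with an adequacy finding? no] OR [the data relate to criminal convictions? no] → not satisfied.
rule 10 — Excluded Handling: [the recipient is not in a country with an adequacy finding? yes] AND [the processing involves systematic monitoring of a public area? no] AND [the controller is established in the jurisdiction? yes] → not satisfied.
rule 12 — Covered Disclosure: [Provisional Use (rule 1)? no] AND [not an Excluded Handling (rule 10)? yes] → not satisfied.
rule 7 — Recognised Processing: [Supervised Handling (rule 11)? no] OR [retention period: 139 months ≥ 118 months? yes, so negated condition no] OR [Covered Disclosure (rule 12)? no] → not satisfied.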